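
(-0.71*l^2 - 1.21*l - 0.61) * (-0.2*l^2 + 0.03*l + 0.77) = 0.142*l^4 + 0.2207*l^3 - 0.461*l^2 - 0.95*l - 0.4697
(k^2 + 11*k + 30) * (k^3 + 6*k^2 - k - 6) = k^5 + 17*k^4 + 95*k^3 + 163*k^2 - 96*k - 180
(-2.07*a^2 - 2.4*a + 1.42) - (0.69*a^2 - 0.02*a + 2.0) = -2.76*a^2 - 2.38*a - 0.58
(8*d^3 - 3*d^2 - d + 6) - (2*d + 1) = 8*d^3 - 3*d^2 - 3*d + 5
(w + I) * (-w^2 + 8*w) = -w^3 + 8*w^2 - I*w^2 + 8*I*w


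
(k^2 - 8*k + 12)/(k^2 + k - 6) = (k - 6)/(k + 3)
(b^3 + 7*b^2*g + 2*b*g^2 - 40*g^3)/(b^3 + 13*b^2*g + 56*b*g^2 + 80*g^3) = (b - 2*g)/(b + 4*g)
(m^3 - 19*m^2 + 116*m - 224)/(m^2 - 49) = (m^2 - 12*m + 32)/(m + 7)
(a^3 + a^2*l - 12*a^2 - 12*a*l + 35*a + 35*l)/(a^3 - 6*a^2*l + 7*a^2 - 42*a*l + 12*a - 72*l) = (a^3 + a^2*l - 12*a^2 - 12*a*l + 35*a + 35*l)/(a^3 - 6*a^2*l + 7*a^2 - 42*a*l + 12*a - 72*l)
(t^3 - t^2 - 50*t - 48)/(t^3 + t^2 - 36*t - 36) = (t - 8)/(t - 6)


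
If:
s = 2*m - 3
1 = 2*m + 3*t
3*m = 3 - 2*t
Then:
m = 7/5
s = -1/5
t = -3/5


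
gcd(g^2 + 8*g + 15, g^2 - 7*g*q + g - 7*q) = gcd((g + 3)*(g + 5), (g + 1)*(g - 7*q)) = 1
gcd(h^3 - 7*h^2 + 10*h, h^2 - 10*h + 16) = h - 2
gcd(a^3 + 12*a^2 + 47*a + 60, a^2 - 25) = a + 5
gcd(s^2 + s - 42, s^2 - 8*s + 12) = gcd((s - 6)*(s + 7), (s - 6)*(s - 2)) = s - 6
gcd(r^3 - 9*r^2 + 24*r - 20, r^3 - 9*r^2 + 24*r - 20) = r^3 - 9*r^2 + 24*r - 20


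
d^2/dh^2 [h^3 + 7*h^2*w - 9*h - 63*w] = 6*h + 14*w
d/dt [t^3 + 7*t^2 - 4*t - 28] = 3*t^2 + 14*t - 4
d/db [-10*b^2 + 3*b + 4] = 3 - 20*b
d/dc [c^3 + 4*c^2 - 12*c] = 3*c^2 + 8*c - 12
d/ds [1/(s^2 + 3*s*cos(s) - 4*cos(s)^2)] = (3*s*sin(s) - 2*s - 4*sin(2*s) - 3*cos(s))/((s - cos(s))^2*(s + 4*cos(s))^2)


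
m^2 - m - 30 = (m - 6)*(m + 5)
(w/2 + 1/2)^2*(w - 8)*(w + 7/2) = w^4/4 - 5*w^3/8 - 9*w^2 - 121*w/8 - 7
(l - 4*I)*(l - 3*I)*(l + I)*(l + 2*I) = l^4 - 4*I*l^3 + 7*l^2 - 22*I*l + 24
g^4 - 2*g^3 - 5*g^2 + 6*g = g*(g - 3)*(g - 1)*(g + 2)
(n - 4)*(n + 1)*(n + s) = n^3 + n^2*s - 3*n^2 - 3*n*s - 4*n - 4*s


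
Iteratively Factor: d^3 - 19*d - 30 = (d - 5)*(d^2 + 5*d + 6) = (d - 5)*(d + 3)*(d + 2)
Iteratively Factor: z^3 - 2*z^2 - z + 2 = (z - 1)*(z^2 - z - 2) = (z - 1)*(z + 1)*(z - 2)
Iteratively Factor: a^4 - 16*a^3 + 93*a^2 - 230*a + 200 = (a - 5)*(a^3 - 11*a^2 + 38*a - 40) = (a - 5)^2*(a^2 - 6*a + 8) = (a - 5)^2*(a - 4)*(a - 2)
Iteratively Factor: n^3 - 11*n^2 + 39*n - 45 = (n - 3)*(n^2 - 8*n + 15) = (n - 3)^2*(n - 5)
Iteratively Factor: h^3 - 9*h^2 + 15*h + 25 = (h - 5)*(h^2 - 4*h - 5) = (h - 5)*(h + 1)*(h - 5)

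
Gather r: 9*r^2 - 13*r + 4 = 9*r^2 - 13*r + 4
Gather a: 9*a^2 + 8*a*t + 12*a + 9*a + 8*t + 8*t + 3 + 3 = 9*a^2 + a*(8*t + 21) + 16*t + 6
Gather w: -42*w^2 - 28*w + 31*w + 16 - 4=-42*w^2 + 3*w + 12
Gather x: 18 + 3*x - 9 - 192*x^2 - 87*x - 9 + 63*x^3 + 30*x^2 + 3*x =63*x^3 - 162*x^2 - 81*x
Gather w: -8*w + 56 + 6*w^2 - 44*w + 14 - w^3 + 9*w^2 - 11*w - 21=-w^3 + 15*w^2 - 63*w + 49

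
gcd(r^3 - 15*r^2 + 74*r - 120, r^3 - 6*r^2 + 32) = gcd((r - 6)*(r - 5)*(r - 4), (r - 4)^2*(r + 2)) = r - 4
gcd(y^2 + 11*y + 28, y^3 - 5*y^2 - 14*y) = 1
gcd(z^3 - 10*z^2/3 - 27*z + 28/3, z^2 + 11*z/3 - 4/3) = z^2 + 11*z/3 - 4/3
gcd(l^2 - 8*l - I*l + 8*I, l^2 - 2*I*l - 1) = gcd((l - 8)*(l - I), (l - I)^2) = l - I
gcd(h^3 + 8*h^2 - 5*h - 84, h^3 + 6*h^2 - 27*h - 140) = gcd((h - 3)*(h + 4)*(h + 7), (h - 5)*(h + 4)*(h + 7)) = h^2 + 11*h + 28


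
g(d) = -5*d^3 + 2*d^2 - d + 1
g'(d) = -15*d^2 + 4*d - 1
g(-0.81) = 5.78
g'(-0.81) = -14.08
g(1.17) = -5.44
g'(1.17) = -16.85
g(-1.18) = 13.18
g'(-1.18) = -26.61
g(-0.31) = 1.65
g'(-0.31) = -3.68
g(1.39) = -9.95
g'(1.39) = -24.42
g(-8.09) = 2787.36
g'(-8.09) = -1015.08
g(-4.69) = 565.49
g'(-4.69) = -349.70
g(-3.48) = 239.42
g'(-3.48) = -196.58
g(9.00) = -3491.00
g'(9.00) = -1180.00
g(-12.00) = 8941.00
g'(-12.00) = -2209.00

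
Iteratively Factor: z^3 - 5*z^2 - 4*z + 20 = (z + 2)*(z^2 - 7*z + 10) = (z - 2)*(z + 2)*(z - 5)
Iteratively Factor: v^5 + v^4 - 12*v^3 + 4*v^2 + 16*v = (v + 4)*(v^4 - 3*v^3 + 4*v) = (v - 2)*(v + 4)*(v^3 - v^2 - 2*v) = (v - 2)*(v + 1)*(v + 4)*(v^2 - 2*v) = (v - 2)^2*(v + 1)*(v + 4)*(v)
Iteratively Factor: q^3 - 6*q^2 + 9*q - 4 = (q - 4)*(q^2 - 2*q + 1) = (q - 4)*(q - 1)*(q - 1)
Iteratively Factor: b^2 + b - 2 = (b - 1)*(b + 2)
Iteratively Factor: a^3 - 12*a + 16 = (a + 4)*(a^2 - 4*a + 4) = (a - 2)*(a + 4)*(a - 2)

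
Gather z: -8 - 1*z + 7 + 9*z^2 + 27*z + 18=9*z^2 + 26*z + 17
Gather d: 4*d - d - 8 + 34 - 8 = 3*d + 18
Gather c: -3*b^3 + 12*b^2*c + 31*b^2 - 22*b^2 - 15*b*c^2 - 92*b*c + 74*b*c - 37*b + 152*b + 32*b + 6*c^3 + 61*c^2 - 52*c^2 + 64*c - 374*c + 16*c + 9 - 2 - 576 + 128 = -3*b^3 + 9*b^2 + 147*b + 6*c^3 + c^2*(9 - 15*b) + c*(12*b^2 - 18*b - 294) - 441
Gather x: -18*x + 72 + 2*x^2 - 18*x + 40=2*x^2 - 36*x + 112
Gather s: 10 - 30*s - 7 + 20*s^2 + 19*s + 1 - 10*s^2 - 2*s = 10*s^2 - 13*s + 4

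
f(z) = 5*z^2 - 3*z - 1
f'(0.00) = -3.00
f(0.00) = -1.00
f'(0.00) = -3.00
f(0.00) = -1.00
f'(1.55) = 12.50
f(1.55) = 6.36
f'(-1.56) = -18.60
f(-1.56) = 15.85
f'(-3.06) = -33.60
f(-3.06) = 55.00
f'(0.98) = 6.80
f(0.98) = 0.86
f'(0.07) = -2.30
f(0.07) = -1.19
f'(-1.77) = -20.70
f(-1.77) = 19.97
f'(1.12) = 8.20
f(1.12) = 1.91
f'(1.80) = 15.00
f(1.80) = 9.80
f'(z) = 10*z - 3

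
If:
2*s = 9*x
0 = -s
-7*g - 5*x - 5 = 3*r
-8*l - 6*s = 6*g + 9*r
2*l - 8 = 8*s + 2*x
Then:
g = 17/15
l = 4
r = -194/45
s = 0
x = 0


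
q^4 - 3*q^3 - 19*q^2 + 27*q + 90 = (q - 5)*(q - 3)*(q + 2)*(q + 3)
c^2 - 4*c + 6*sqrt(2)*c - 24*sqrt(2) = (c - 4)*(c + 6*sqrt(2))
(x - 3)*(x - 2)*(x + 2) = x^3 - 3*x^2 - 4*x + 12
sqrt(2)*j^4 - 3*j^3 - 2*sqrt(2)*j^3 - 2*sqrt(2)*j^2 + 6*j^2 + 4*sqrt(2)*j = j*(j - 2)*(j - 2*sqrt(2))*(sqrt(2)*j + 1)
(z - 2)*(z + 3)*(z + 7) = z^3 + 8*z^2 + z - 42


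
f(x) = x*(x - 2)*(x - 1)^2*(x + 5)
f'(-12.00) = 89726.00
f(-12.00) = -198744.00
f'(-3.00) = -256.00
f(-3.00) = 480.00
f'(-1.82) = -212.03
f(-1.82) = 175.82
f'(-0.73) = -67.70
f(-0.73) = 25.47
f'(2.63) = 111.70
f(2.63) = 33.59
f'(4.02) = 1013.35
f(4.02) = 668.03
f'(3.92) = 900.41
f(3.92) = 572.42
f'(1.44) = -3.63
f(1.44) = -1.01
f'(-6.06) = 3911.61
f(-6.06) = -2580.61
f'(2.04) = 17.12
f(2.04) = 0.62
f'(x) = x*(x - 2)*(x - 1)^2 + x*(x - 2)*(x + 5)*(2*x - 2) + x*(x - 1)^2*(x + 5) + (x - 2)*(x - 1)^2*(x + 5) = 5*x^4 + 4*x^3 - 45*x^2 + 46*x - 10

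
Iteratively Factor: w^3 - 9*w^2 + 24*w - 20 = (w - 5)*(w^2 - 4*w + 4) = (w - 5)*(w - 2)*(w - 2)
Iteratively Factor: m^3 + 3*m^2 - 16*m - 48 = (m + 3)*(m^2 - 16) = (m - 4)*(m + 3)*(m + 4)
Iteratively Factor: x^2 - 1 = (x - 1)*(x + 1)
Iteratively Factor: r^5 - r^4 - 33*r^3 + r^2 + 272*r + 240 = (r + 4)*(r^4 - 5*r^3 - 13*r^2 + 53*r + 60) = (r - 5)*(r + 4)*(r^3 - 13*r - 12) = (r - 5)*(r - 4)*(r + 4)*(r^2 + 4*r + 3) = (r - 5)*(r - 4)*(r + 1)*(r + 4)*(r + 3)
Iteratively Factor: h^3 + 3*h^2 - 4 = (h + 2)*(h^2 + h - 2) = (h - 1)*(h + 2)*(h + 2)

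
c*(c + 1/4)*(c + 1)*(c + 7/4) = c^4 + 3*c^3 + 39*c^2/16 + 7*c/16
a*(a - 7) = a^2 - 7*a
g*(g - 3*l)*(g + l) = g^3 - 2*g^2*l - 3*g*l^2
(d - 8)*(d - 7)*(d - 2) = d^3 - 17*d^2 + 86*d - 112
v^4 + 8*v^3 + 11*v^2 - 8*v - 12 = (v - 1)*(v + 1)*(v + 2)*(v + 6)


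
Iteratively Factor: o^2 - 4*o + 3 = (o - 1)*(o - 3)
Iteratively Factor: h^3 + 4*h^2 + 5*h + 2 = (h + 2)*(h^2 + 2*h + 1) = (h + 1)*(h + 2)*(h + 1)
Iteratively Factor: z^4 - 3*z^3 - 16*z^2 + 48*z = (z)*(z^3 - 3*z^2 - 16*z + 48) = z*(z - 3)*(z^2 - 16) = z*(z - 3)*(z + 4)*(z - 4)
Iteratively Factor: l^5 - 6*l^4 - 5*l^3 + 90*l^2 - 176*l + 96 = (l - 1)*(l^4 - 5*l^3 - 10*l^2 + 80*l - 96) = (l - 3)*(l - 1)*(l^3 - 2*l^2 - 16*l + 32) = (l - 4)*(l - 3)*(l - 1)*(l^2 + 2*l - 8) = (l - 4)*(l - 3)*(l - 2)*(l - 1)*(l + 4)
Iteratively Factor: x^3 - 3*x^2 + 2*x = (x - 2)*(x^2 - x) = x*(x - 2)*(x - 1)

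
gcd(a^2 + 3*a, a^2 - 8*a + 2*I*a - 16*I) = 1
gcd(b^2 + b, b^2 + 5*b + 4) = b + 1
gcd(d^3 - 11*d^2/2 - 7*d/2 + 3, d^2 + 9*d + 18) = 1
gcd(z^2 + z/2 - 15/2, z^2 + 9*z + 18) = z + 3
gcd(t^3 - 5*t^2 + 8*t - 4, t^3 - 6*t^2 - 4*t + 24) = t - 2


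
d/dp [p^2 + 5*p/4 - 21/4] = 2*p + 5/4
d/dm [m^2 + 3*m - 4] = 2*m + 3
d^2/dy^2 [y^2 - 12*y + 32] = 2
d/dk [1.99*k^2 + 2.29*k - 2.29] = 3.98*k + 2.29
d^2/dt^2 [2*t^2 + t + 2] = 4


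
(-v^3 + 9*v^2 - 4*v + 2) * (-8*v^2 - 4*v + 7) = 8*v^5 - 68*v^4 - 11*v^3 + 63*v^2 - 36*v + 14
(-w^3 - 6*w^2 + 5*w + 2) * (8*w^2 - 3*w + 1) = -8*w^5 - 45*w^4 + 57*w^3 - 5*w^2 - w + 2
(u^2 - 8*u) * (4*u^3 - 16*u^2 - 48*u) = 4*u^5 - 48*u^4 + 80*u^3 + 384*u^2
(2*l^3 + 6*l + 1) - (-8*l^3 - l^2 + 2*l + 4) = 10*l^3 + l^2 + 4*l - 3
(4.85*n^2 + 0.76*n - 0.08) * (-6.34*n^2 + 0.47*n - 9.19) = -30.749*n^4 - 2.5389*n^3 - 43.7071*n^2 - 7.022*n + 0.7352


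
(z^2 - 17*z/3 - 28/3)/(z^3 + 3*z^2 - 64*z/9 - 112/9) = 3*(z - 7)/(3*z^2 + 5*z - 28)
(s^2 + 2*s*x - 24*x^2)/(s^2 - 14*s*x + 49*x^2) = (s^2 + 2*s*x - 24*x^2)/(s^2 - 14*s*x + 49*x^2)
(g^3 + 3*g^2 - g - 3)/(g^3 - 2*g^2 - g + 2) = (g + 3)/(g - 2)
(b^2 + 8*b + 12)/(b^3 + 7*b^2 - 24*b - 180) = (b + 2)/(b^2 + b - 30)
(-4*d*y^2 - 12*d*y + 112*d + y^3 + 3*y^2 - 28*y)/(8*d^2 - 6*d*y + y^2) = (y^2 + 3*y - 28)/(-2*d + y)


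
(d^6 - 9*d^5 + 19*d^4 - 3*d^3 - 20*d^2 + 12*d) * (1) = d^6 - 9*d^5 + 19*d^4 - 3*d^3 - 20*d^2 + 12*d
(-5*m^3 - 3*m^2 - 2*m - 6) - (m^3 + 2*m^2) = -6*m^3 - 5*m^2 - 2*m - 6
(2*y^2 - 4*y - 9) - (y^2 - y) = y^2 - 3*y - 9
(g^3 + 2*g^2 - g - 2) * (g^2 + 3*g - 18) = g^5 + 5*g^4 - 13*g^3 - 41*g^2 + 12*g + 36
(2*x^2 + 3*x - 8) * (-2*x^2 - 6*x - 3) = -4*x^4 - 18*x^3 - 8*x^2 + 39*x + 24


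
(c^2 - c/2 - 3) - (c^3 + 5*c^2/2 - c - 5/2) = -c^3 - 3*c^2/2 + c/2 - 1/2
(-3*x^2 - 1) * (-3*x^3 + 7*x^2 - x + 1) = 9*x^5 - 21*x^4 + 6*x^3 - 10*x^2 + x - 1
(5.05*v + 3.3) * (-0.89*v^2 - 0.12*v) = -4.4945*v^3 - 3.543*v^2 - 0.396*v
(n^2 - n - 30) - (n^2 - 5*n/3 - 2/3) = 2*n/3 - 88/3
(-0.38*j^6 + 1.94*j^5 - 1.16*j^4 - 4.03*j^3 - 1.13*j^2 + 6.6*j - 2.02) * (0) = 0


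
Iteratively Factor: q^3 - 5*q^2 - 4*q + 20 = (q + 2)*(q^2 - 7*q + 10) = (q - 2)*(q + 2)*(q - 5)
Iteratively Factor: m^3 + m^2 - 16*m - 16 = (m + 1)*(m^2 - 16) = (m - 4)*(m + 1)*(m + 4)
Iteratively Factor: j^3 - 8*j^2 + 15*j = (j - 5)*(j^2 - 3*j) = j*(j - 5)*(j - 3)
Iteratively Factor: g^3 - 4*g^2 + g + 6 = (g - 3)*(g^2 - g - 2) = (g - 3)*(g + 1)*(g - 2)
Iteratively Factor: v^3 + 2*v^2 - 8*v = (v + 4)*(v^2 - 2*v) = v*(v + 4)*(v - 2)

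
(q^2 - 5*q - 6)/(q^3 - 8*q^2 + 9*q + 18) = 1/(q - 3)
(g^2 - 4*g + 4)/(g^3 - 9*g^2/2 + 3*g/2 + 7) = 2*(g - 2)/(2*g^2 - 5*g - 7)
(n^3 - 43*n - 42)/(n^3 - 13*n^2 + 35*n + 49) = (n + 6)/(n - 7)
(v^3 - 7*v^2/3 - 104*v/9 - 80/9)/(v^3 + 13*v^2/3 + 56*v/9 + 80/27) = 3*(v - 5)/(3*v + 5)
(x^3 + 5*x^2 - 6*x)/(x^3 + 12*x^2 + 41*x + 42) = x*(x^2 + 5*x - 6)/(x^3 + 12*x^2 + 41*x + 42)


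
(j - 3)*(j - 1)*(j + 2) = j^3 - 2*j^2 - 5*j + 6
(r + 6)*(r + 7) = r^2 + 13*r + 42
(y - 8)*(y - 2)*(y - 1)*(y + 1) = y^4 - 10*y^3 + 15*y^2 + 10*y - 16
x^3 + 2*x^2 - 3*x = x*(x - 1)*(x + 3)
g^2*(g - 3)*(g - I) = g^4 - 3*g^3 - I*g^3 + 3*I*g^2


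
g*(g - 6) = g^2 - 6*g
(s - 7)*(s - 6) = s^2 - 13*s + 42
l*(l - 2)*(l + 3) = l^3 + l^2 - 6*l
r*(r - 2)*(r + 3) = r^3 + r^2 - 6*r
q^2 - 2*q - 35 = (q - 7)*(q + 5)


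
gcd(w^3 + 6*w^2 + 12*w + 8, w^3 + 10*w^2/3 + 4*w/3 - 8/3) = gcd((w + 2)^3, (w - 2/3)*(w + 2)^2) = w^2 + 4*w + 4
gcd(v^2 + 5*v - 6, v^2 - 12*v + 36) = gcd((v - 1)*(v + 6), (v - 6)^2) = 1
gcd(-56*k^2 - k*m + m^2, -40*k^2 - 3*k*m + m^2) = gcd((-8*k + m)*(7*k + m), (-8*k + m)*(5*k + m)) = 8*k - m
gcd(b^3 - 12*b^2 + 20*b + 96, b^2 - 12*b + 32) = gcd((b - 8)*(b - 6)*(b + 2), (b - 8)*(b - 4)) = b - 8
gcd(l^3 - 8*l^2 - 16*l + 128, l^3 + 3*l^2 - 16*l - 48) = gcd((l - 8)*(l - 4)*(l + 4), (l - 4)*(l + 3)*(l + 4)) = l^2 - 16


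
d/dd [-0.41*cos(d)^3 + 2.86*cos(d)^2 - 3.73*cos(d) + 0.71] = (1.23*cos(d)^2 - 5.72*cos(d) + 3.73)*sin(d)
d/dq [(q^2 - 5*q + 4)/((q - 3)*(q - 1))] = 1/(q^2 - 6*q + 9)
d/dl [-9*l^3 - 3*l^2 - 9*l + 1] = -27*l^2 - 6*l - 9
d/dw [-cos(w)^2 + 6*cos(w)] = 2*(cos(w) - 3)*sin(w)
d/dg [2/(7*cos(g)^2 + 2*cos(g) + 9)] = 4*(7*cos(g) + 1)*sin(g)/(7*cos(g)^2 + 2*cos(g) + 9)^2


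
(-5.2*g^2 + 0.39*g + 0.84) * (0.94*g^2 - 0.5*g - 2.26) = -4.888*g^4 + 2.9666*g^3 + 12.3466*g^2 - 1.3014*g - 1.8984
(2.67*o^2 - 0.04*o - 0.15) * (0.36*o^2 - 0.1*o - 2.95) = 0.9612*o^4 - 0.2814*o^3 - 7.9265*o^2 + 0.133*o + 0.4425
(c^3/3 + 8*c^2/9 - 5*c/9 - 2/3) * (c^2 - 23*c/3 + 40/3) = c^5/3 - 5*c^4/3 - 79*c^3/27 + 139*c^2/9 - 62*c/27 - 80/9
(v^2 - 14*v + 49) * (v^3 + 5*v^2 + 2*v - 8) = v^5 - 9*v^4 - 19*v^3 + 209*v^2 + 210*v - 392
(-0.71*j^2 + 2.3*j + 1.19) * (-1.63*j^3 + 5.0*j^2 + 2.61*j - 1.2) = 1.1573*j^5 - 7.299*j^4 + 7.7072*j^3 + 12.805*j^2 + 0.3459*j - 1.428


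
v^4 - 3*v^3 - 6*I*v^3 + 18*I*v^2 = v^2*(v - 3)*(v - 6*I)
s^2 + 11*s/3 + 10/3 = (s + 5/3)*(s + 2)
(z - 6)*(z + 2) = z^2 - 4*z - 12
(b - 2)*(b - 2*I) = b^2 - 2*b - 2*I*b + 4*I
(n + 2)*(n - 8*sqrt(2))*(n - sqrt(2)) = n^3 - 9*sqrt(2)*n^2 + 2*n^2 - 18*sqrt(2)*n + 16*n + 32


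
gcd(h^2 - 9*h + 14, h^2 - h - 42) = h - 7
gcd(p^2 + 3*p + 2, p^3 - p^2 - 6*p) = p + 2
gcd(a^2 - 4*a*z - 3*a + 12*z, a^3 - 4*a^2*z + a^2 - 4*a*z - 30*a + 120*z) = -a + 4*z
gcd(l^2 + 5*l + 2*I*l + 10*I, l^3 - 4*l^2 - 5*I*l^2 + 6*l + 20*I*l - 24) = 1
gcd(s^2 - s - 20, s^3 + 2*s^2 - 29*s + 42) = 1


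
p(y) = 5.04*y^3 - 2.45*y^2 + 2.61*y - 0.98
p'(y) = 15.12*y^2 - 4.9*y + 2.61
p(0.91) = 3.16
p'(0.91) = 10.67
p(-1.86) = -46.74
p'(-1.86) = 64.03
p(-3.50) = -256.22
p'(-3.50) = 204.98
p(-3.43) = -242.14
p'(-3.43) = 197.30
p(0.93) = 3.38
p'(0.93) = 11.13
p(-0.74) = -6.30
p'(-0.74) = 14.52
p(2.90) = 108.91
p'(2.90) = 115.56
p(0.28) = -0.33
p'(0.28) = 2.42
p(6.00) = 1015.12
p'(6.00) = 517.53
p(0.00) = -0.98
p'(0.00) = 2.61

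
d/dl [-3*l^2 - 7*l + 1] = -6*l - 7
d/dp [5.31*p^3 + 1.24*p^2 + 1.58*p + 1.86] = 15.93*p^2 + 2.48*p + 1.58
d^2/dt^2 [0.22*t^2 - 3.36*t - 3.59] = 0.440000000000000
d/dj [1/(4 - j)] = (j - 4)^(-2)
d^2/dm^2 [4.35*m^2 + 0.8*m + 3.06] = 8.70000000000000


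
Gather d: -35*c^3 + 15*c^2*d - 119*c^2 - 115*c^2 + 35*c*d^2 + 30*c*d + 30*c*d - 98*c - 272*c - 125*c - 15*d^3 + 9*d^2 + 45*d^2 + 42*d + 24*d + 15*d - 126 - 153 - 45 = -35*c^3 - 234*c^2 - 495*c - 15*d^3 + d^2*(35*c + 54) + d*(15*c^2 + 60*c + 81) - 324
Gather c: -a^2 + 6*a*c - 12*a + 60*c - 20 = -a^2 - 12*a + c*(6*a + 60) - 20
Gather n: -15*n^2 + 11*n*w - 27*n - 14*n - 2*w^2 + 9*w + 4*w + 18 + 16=-15*n^2 + n*(11*w - 41) - 2*w^2 + 13*w + 34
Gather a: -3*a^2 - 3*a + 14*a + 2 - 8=-3*a^2 + 11*a - 6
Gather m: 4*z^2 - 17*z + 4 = 4*z^2 - 17*z + 4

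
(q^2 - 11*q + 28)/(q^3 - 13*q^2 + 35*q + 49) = (q - 4)/(q^2 - 6*q - 7)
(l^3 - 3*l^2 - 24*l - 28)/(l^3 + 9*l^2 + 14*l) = (l^2 - 5*l - 14)/(l*(l + 7))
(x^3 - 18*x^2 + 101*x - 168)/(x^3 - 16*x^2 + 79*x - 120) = (x - 7)/(x - 5)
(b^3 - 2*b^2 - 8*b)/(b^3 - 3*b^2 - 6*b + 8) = b/(b - 1)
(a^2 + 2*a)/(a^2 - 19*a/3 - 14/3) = 3*a*(a + 2)/(3*a^2 - 19*a - 14)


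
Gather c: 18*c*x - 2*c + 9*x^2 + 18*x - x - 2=c*(18*x - 2) + 9*x^2 + 17*x - 2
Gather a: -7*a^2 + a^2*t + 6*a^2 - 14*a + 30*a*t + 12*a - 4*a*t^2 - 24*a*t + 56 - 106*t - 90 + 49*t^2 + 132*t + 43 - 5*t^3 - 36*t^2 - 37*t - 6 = a^2*(t - 1) + a*(-4*t^2 + 6*t - 2) - 5*t^3 + 13*t^2 - 11*t + 3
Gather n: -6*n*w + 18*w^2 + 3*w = -6*n*w + 18*w^2 + 3*w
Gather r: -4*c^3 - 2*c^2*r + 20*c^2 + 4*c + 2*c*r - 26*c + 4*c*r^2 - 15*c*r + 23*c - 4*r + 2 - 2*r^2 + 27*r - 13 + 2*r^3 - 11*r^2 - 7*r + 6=-4*c^3 + 20*c^2 + c + 2*r^3 + r^2*(4*c - 13) + r*(-2*c^2 - 13*c + 16) - 5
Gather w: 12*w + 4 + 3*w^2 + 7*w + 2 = 3*w^2 + 19*w + 6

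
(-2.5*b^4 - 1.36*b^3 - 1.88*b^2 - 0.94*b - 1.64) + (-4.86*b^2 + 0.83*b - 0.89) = -2.5*b^4 - 1.36*b^3 - 6.74*b^2 - 0.11*b - 2.53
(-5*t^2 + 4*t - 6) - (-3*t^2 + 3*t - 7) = -2*t^2 + t + 1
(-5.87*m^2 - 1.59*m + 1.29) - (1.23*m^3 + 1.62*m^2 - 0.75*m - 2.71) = -1.23*m^3 - 7.49*m^2 - 0.84*m + 4.0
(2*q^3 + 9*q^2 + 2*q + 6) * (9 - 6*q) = -12*q^4 - 36*q^3 + 69*q^2 - 18*q + 54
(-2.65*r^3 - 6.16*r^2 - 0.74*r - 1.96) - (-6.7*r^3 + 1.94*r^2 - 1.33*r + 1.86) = 4.05*r^3 - 8.1*r^2 + 0.59*r - 3.82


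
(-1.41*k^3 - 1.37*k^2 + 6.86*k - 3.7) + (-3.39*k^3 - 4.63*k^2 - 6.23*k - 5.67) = -4.8*k^3 - 6.0*k^2 + 0.63*k - 9.37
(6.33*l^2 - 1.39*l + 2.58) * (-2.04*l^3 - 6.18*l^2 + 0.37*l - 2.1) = -12.9132*l^5 - 36.2838*l^4 + 5.6691*l^3 - 29.7517*l^2 + 3.8736*l - 5.418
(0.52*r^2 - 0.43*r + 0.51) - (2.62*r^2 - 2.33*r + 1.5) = -2.1*r^2 + 1.9*r - 0.99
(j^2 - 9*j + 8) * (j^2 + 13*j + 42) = j^4 + 4*j^3 - 67*j^2 - 274*j + 336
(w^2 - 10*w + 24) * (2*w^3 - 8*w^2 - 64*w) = 2*w^5 - 28*w^4 + 64*w^3 + 448*w^2 - 1536*w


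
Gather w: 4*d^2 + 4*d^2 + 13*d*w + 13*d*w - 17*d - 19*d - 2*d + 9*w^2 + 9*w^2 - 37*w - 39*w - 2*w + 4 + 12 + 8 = 8*d^2 - 38*d + 18*w^2 + w*(26*d - 78) + 24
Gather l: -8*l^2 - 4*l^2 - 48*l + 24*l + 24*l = -12*l^2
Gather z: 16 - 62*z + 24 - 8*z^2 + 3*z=-8*z^2 - 59*z + 40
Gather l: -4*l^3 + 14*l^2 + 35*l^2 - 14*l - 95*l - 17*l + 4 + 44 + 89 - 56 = -4*l^3 + 49*l^2 - 126*l + 81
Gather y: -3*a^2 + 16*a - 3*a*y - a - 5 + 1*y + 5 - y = -3*a^2 - 3*a*y + 15*a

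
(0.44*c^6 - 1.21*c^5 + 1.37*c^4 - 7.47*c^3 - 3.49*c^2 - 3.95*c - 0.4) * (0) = 0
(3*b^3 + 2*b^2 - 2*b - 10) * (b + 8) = 3*b^4 + 26*b^3 + 14*b^2 - 26*b - 80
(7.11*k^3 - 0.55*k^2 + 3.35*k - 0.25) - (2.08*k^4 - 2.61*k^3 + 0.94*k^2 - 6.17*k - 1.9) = -2.08*k^4 + 9.72*k^3 - 1.49*k^2 + 9.52*k + 1.65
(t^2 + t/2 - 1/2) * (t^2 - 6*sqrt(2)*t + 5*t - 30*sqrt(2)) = t^4 - 6*sqrt(2)*t^3 + 11*t^3/2 - 33*sqrt(2)*t^2 + 2*t^2 - 12*sqrt(2)*t - 5*t/2 + 15*sqrt(2)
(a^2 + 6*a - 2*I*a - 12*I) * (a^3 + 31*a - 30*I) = a^5 + 6*a^4 - 2*I*a^4 + 31*a^3 - 12*I*a^3 + 186*a^2 - 92*I*a^2 - 60*a - 552*I*a - 360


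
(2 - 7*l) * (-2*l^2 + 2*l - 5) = 14*l^3 - 18*l^2 + 39*l - 10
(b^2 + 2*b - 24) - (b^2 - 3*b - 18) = 5*b - 6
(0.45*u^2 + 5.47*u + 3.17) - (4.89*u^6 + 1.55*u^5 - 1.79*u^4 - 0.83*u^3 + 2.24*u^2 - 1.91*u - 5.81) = -4.89*u^6 - 1.55*u^5 + 1.79*u^4 + 0.83*u^3 - 1.79*u^2 + 7.38*u + 8.98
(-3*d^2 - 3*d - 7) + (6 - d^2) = -4*d^2 - 3*d - 1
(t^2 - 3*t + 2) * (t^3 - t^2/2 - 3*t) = t^5 - 7*t^4/2 + t^3/2 + 8*t^2 - 6*t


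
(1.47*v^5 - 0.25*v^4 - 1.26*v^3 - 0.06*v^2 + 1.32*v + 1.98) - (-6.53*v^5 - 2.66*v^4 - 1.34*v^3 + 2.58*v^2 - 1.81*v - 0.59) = 8.0*v^5 + 2.41*v^4 + 0.0800000000000001*v^3 - 2.64*v^2 + 3.13*v + 2.57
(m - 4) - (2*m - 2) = -m - 2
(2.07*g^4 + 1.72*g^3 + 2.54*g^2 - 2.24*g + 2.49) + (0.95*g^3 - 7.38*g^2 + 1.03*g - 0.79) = 2.07*g^4 + 2.67*g^3 - 4.84*g^2 - 1.21*g + 1.7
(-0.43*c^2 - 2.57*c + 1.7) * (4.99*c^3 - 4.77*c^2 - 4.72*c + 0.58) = -2.1457*c^5 - 10.7732*c^4 + 22.7715*c^3 + 3.772*c^2 - 9.5146*c + 0.986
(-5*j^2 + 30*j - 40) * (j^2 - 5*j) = -5*j^4 + 55*j^3 - 190*j^2 + 200*j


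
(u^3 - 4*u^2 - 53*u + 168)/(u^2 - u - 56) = u - 3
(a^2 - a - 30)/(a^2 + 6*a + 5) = (a - 6)/(a + 1)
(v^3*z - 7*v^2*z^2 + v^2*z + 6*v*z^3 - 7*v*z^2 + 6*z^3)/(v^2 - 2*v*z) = z*(v^3 - 7*v^2*z + v^2 + 6*v*z^2 - 7*v*z + 6*z^2)/(v*(v - 2*z))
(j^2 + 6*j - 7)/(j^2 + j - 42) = (j - 1)/(j - 6)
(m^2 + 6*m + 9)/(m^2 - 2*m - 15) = (m + 3)/(m - 5)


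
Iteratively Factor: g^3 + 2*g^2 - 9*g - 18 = (g - 3)*(g^2 + 5*g + 6) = (g - 3)*(g + 2)*(g + 3)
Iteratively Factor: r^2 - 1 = (r + 1)*(r - 1)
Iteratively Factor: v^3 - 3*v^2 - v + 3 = (v + 1)*(v^2 - 4*v + 3) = (v - 3)*(v + 1)*(v - 1)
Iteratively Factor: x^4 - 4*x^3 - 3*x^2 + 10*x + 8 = (x + 1)*(x^3 - 5*x^2 + 2*x + 8) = (x + 1)^2*(x^2 - 6*x + 8) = (x - 2)*(x + 1)^2*(x - 4)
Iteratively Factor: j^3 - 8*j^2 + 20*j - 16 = (j - 4)*(j^2 - 4*j + 4) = (j - 4)*(j - 2)*(j - 2)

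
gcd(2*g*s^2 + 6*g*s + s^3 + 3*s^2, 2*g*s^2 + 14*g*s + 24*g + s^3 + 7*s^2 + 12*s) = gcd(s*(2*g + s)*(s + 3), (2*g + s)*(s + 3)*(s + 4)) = 2*g*s + 6*g + s^2 + 3*s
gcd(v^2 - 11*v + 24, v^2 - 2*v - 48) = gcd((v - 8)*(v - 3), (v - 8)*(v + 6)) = v - 8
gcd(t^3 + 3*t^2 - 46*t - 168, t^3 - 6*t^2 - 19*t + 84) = t^2 - 3*t - 28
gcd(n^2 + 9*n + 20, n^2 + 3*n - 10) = n + 5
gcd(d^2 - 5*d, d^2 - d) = d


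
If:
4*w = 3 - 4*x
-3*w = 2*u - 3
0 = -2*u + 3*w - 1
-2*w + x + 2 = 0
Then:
No Solution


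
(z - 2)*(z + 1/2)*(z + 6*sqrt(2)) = z^3 - 3*z^2/2 + 6*sqrt(2)*z^2 - 9*sqrt(2)*z - z - 6*sqrt(2)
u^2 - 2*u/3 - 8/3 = (u - 2)*(u + 4/3)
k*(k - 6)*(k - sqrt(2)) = k^3 - 6*k^2 - sqrt(2)*k^2 + 6*sqrt(2)*k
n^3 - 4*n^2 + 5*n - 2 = (n - 2)*(n - 1)^2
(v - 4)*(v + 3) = v^2 - v - 12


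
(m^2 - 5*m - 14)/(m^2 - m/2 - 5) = 2*(m - 7)/(2*m - 5)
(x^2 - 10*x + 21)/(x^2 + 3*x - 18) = (x - 7)/(x + 6)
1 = 1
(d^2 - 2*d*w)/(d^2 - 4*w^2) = d/(d + 2*w)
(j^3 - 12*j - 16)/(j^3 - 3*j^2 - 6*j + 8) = (j + 2)/(j - 1)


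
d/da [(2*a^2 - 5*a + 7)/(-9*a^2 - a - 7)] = (-47*a^2 + 98*a + 42)/(81*a^4 + 18*a^3 + 127*a^2 + 14*a + 49)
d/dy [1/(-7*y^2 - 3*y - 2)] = (14*y + 3)/(7*y^2 + 3*y + 2)^2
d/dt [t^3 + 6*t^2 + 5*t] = 3*t^2 + 12*t + 5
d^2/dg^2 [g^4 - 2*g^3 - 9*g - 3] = 12*g*(g - 1)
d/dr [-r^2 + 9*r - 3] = 9 - 2*r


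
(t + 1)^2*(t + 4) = t^3 + 6*t^2 + 9*t + 4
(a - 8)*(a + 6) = a^2 - 2*a - 48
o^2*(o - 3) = o^3 - 3*o^2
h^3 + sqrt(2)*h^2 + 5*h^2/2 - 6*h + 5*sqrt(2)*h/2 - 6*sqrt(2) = (h - 3/2)*(h + 4)*(h + sqrt(2))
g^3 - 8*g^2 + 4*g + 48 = (g - 6)*(g - 4)*(g + 2)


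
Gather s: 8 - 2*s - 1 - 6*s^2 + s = -6*s^2 - s + 7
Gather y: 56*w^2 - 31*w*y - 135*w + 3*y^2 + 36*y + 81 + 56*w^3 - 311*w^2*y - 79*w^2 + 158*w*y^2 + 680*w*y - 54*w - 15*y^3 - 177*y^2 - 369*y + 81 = 56*w^3 - 23*w^2 - 189*w - 15*y^3 + y^2*(158*w - 174) + y*(-311*w^2 + 649*w - 333) + 162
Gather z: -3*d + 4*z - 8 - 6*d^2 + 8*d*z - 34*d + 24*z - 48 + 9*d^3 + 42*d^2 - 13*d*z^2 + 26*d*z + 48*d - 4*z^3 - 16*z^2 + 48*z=9*d^3 + 36*d^2 + 11*d - 4*z^3 + z^2*(-13*d - 16) + z*(34*d + 76) - 56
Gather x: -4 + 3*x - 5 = 3*x - 9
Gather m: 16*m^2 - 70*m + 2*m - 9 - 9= 16*m^2 - 68*m - 18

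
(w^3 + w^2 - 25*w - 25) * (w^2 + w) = w^5 + 2*w^4 - 24*w^3 - 50*w^2 - 25*w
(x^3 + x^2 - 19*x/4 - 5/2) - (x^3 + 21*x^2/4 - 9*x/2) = -17*x^2/4 - x/4 - 5/2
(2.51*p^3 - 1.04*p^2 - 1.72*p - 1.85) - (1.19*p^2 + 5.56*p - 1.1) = 2.51*p^3 - 2.23*p^2 - 7.28*p - 0.75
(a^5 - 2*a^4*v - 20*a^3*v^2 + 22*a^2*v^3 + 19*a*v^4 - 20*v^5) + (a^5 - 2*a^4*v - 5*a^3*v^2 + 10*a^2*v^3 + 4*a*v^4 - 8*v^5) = 2*a^5 - 4*a^4*v - 25*a^3*v^2 + 32*a^2*v^3 + 23*a*v^4 - 28*v^5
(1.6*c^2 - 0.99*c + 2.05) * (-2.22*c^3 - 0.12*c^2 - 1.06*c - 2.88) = -3.552*c^5 + 2.0058*c^4 - 6.1282*c^3 - 3.8046*c^2 + 0.6782*c - 5.904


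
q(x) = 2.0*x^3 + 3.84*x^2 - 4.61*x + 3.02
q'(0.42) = -0.33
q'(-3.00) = 26.35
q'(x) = 6.0*x^2 + 7.68*x - 4.61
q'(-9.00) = 412.27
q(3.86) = 157.46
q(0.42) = 1.91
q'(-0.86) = -6.78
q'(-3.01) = 26.63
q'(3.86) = 114.43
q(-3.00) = -2.59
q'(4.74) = 166.60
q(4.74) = 280.44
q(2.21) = 33.17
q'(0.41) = -0.45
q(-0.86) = 8.55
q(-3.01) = -2.85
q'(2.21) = 41.67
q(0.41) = 1.91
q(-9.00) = -1102.45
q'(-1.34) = -4.13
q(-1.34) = 11.28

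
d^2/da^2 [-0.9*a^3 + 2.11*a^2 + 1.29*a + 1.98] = 4.22 - 5.4*a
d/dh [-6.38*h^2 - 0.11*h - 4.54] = -12.76*h - 0.11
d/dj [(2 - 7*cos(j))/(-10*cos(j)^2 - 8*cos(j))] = (35*sin(j) - 8*sin(j)/cos(j)^2 - 20*tan(j))/(2*(5*cos(j) + 4)^2)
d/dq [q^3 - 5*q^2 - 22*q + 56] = 3*q^2 - 10*q - 22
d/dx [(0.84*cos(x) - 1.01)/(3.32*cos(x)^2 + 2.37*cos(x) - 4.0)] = (2.7888*cos(x)^2 - 6.7064*cos(x) + 0.9663)*sin(x)/(11.0224*cos(x)^4 + 15.7368*cos(x)^3 - 20.9431*cos(x)^2 - 18.96*cos(x) + 16.0)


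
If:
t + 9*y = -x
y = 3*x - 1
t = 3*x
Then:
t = 27/31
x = 9/31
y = -4/31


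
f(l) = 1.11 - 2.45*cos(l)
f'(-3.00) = -0.35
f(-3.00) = 3.54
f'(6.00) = -0.68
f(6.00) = -1.24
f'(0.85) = 1.84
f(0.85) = -0.51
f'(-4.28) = 2.22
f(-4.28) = 2.14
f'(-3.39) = 0.60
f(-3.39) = 3.48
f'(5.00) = -2.35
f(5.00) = 0.42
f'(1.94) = 2.28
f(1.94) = 1.99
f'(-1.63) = -2.45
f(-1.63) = 1.25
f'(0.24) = 0.58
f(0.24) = -1.27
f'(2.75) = 0.94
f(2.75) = 3.37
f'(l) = 2.45*sin(l)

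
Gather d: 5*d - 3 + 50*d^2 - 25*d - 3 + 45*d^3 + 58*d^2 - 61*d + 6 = 45*d^3 + 108*d^2 - 81*d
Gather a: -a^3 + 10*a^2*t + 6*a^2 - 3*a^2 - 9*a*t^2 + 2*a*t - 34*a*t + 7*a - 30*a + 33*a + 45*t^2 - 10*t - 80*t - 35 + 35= -a^3 + a^2*(10*t + 3) + a*(-9*t^2 - 32*t + 10) + 45*t^2 - 90*t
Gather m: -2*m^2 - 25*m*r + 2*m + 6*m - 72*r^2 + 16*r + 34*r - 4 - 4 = -2*m^2 + m*(8 - 25*r) - 72*r^2 + 50*r - 8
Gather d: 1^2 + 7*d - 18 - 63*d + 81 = 64 - 56*d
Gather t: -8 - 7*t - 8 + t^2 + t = t^2 - 6*t - 16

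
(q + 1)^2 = q^2 + 2*q + 1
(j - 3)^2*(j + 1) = j^3 - 5*j^2 + 3*j + 9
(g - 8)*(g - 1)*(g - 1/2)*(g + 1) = g^4 - 17*g^3/2 + 3*g^2 + 17*g/2 - 4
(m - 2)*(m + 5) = m^2 + 3*m - 10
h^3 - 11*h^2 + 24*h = h*(h - 8)*(h - 3)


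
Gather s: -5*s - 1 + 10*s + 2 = 5*s + 1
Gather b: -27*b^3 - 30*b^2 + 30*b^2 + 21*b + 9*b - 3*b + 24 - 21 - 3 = -27*b^3 + 27*b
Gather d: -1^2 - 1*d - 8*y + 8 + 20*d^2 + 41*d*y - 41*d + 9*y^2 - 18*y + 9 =20*d^2 + d*(41*y - 42) + 9*y^2 - 26*y + 16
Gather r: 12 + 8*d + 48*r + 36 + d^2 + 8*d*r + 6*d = d^2 + 14*d + r*(8*d + 48) + 48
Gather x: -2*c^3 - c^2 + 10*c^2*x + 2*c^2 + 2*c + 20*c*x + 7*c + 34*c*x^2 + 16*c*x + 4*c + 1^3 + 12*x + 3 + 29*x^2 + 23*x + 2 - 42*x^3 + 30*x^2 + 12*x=-2*c^3 + c^2 + 13*c - 42*x^3 + x^2*(34*c + 59) + x*(10*c^2 + 36*c + 47) + 6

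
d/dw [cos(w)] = -sin(w)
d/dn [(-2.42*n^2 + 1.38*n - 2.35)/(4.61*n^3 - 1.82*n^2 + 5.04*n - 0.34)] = (11.1562*n^4 - 12.7236*n^3 + 22.8153*n^2 - 6.9084*n + 11.3748)/(21.2521*n^6 - 16.7804*n^5 + 49.7812*n^4 - 21.4804*n^3 + 26.6392*n^2 - 3.4272*n + 0.1156)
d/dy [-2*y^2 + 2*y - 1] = 2 - 4*y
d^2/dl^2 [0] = 0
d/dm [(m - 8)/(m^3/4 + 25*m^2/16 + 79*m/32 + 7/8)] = 64*(-8*m^3 + 71*m^2 + 400*m + 330)/(64*m^6 + 800*m^5 + 3764*m^4 + 8348*m^3 + 9041*m^2 + 4424*m + 784)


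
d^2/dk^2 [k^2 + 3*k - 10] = 2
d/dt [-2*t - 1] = -2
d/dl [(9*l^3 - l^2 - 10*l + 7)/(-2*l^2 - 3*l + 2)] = (-18*l^4 - 54*l^3 + 37*l^2 + 24*l + 1)/(4*l^4 + 12*l^3 + l^2 - 12*l + 4)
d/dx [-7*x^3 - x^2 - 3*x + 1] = -21*x^2 - 2*x - 3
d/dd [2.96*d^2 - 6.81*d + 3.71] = 5.92*d - 6.81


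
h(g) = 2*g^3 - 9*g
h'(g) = 6*g^2 - 9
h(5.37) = 261.38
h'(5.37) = 164.02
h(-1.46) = 6.92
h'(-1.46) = 3.79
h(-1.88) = 3.63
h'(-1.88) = 12.21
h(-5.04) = -210.69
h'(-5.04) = 143.41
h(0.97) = -6.90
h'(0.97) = -3.35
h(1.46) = -6.92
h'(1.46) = 3.79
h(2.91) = 23.09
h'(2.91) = 41.81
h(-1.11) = 7.25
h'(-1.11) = -1.61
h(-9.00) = -1377.00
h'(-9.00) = 477.00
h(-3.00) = -27.00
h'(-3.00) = 45.00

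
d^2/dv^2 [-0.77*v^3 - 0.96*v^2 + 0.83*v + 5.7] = -4.62*v - 1.92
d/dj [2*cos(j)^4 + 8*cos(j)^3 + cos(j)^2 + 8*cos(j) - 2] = -2*(4*cos(j) + 6*cos(2*j) + cos(3*j) + 10)*sin(j)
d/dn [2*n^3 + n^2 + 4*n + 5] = 6*n^2 + 2*n + 4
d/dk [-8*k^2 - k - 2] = -16*k - 1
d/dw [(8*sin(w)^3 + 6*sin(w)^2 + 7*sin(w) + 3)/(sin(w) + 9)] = 2*(8*sin(w)^3 + 111*sin(w)^2 + 54*sin(w) + 30)*cos(w)/(sin(w) + 9)^2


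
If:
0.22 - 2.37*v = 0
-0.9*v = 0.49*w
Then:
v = 0.09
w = -0.17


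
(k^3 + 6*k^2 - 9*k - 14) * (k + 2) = k^4 + 8*k^3 + 3*k^2 - 32*k - 28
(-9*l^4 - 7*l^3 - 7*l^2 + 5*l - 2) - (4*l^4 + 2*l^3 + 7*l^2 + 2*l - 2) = -13*l^4 - 9*l^3 - 14*l^2 + 3*l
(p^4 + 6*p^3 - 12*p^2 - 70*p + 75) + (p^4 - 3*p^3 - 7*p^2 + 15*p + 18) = 2*p^4 + 3*p^3 - 19*p^2 - 55*p + 93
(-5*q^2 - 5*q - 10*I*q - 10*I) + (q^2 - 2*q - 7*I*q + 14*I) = -4*q^2 - 7*q - 17*I*q + 4*I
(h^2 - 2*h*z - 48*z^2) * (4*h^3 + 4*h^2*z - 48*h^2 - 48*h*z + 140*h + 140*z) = 4*h^5 - 4*h^4*z - 48*h^4 - 200*h^3*z^2 + 48*h^3*z + 140*h^3 - 192*h^2*z^3 + 2400*h^2*z^2 - 140*h^2*z + 2304*h*z^3 - 7000*h*z^2 - 6720*z^3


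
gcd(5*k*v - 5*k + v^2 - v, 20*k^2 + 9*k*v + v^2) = 5*k + v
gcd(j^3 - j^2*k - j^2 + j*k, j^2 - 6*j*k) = j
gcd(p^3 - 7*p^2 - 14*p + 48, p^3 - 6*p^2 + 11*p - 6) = p - 2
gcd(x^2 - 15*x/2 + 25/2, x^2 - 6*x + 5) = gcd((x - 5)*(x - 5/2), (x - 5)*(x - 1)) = x - 5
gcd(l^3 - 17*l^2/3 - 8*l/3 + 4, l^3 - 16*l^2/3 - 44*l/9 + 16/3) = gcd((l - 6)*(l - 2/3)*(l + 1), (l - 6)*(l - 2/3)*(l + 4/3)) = l^2 - 20*l/3 + 4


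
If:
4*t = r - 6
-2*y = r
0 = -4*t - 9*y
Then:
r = -12/7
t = -27/14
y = 6/7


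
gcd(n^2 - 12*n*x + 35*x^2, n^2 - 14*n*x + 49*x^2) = -n + 7*x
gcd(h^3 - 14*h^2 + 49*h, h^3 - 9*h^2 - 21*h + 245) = h^2 - 14*h + 49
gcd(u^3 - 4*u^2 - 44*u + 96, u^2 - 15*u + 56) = u - 8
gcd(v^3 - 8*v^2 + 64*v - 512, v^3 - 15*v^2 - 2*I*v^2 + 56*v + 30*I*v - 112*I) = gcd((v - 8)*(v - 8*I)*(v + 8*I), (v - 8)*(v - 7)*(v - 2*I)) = v - 8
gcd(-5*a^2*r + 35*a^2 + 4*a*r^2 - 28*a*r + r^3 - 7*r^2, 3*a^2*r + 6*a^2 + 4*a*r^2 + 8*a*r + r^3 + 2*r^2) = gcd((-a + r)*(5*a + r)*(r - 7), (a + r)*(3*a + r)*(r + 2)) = 1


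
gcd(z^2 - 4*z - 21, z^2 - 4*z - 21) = z^2 - 4*z - 21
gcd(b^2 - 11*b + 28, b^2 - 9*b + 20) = b - 4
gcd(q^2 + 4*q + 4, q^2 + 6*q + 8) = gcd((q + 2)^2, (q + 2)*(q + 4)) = q + 2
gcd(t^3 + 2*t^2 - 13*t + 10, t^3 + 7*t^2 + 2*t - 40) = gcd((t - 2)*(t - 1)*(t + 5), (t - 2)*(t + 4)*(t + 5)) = t^2 + 3*t - 10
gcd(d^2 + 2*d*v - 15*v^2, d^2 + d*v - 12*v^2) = -d + 3*v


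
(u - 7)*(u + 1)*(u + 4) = u^3 - 2*u^2 - 31*u - 28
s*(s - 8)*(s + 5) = s^3 - 3*s^2 - 40*s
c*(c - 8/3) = c^2 - 8*c/3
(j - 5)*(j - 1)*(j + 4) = j^3 - 2*j^2 - 19*j + 20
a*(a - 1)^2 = a^3 - 2*a^2 + a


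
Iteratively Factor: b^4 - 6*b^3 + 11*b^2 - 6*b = (b - 1)*(b^3 - 5*b^2 + 6*b) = (b - 2)*(b - 1)*(b^2 - 3*b) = (b - 3)*(b - 2)*(b - 1)*(b)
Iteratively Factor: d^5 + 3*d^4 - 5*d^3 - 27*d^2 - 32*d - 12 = (d + 1)*(d^4 + 2*d^3 - 7*d^2 - 20*d - 12) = (d + 1)*(d + 2)*(d^3 - 7*d - 6) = (d + 1)*(d + 2)^2*(d^2 - 2*d - 3) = (d + 1)^2*(d + 2)^2*(d - 3)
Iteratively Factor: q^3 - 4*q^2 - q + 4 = (q + 1)*(q^2 - 5*q + 4) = (q - 4)*(q + 1)*(q - 1)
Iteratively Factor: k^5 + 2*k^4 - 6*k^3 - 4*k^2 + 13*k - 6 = (k + 2)*(k^4 - 6*k^2 + 8*k - 3) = (k - 1)*(k + 2)*(k^3 + k^2 - 5*k + 3) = (k - 1)*(k + 2)*(k + 3)*(k^2 - 2*k + 1) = (k - 1)^2*(k + 2)*(k + 3)*(k - 1)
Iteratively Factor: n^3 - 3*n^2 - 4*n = (n + 1)*(n^2 - 4*n) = n*(n + 1)*(n - 4)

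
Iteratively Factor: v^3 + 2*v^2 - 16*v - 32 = (v - 4)*(v^2 + 6*v + 8) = (v - 4)*(v + 4)*(v + 2)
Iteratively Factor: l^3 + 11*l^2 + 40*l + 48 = (l + 3)*(l^2 + 8*l + 16) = (l + 3)*(l + 4)*(l + 4)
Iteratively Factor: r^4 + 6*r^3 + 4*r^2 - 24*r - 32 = (r - 2)*(r^3 + 8*r^2 + 20*r + 16) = (r - 2)*(r + 4)*(r^2 + 4*r + 4) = (r - 2)*(r + 2)*(r + 4)*(r + 2)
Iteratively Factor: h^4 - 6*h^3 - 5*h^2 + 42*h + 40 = (h - 5)*(h^3 - h^2 - 10*h - 8) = (h - 5)*(h + 2)*(h^2 - 3*h - 4) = (h - 5)*(h + 1)*(h + 2)*(h - 4)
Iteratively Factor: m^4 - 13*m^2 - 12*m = (m)*(m^3 - 13*m - 12) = m*(m + 1)*(m^2 - m - 12) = m*(m - 4)*(m + 1)*(m + 3)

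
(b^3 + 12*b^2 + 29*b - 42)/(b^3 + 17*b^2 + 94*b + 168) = (b - 1)/(b + 4)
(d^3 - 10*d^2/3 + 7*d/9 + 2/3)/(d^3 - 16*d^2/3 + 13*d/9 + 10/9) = (d - 3)/(d - 5)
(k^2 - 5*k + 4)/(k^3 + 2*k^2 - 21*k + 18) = (k - 4)/(k^2 + 3*k - 18)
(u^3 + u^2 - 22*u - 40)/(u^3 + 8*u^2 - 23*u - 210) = (u^2 + 6*u + 8)/(u^2 + 13*u + 42)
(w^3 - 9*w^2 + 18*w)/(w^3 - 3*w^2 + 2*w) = (w^2 - 9*w + 18)/(w^2 - 3*w + 2)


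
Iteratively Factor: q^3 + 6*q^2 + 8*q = (q + 4)*(q^2 + 2*q) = q*(q + 4)*(q + 2)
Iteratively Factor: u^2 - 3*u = (u)*(u - 3)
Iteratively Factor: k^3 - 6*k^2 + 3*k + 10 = (k - 2)*(k^2 - 4*k - 5) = (k - 5)*(k - 2)*(k + 1)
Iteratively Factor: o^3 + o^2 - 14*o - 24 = (o - 4)*(o^2 + 5*o + 6) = (o - 4)*(o + 2)*(o + 3)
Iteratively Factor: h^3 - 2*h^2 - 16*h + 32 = (h + 4)*(h^2 - 6*h + 8) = (h - 2)*(h + 4)*(h - 4)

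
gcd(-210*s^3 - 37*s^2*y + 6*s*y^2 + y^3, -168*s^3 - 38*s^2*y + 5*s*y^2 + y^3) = -42*s^2 + s*y + y^2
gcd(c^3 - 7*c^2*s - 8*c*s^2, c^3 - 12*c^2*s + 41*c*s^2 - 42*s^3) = 1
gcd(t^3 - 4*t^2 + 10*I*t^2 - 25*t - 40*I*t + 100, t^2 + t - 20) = t - 4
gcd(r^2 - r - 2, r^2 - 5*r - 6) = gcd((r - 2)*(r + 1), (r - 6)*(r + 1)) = r + 1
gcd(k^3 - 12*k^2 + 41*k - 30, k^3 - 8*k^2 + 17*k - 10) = k^2 - 6*k + 5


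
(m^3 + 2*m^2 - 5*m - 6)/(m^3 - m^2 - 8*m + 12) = (m + 1)/(m - 2)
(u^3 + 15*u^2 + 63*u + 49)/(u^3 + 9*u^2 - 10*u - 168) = (u^2 + 8*u + 7)/(u^2 + 2*u - 24)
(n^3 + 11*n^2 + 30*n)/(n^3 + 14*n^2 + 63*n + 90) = n/(n + 3)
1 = 1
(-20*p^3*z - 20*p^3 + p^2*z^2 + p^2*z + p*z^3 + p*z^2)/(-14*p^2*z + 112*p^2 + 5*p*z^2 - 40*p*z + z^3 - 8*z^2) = p*(20*p^2*z + 20*p^2 - p*z^2 - p*z - z^3 - z^2)/(14*p^2*z - 112*p^2 - 5*p*z^2 + 40*p*z - z^3 + 8*z^2)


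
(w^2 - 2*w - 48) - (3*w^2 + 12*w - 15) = -2*w^2 - 14*w - 33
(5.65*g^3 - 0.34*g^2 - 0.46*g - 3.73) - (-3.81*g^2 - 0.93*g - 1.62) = 5.65*g^3 + 3.47*g^2 + 0.47*g - 2.11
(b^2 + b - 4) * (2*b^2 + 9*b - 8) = 2*b^4 + 11*b^3 - 7*b^2 - 44*b + 32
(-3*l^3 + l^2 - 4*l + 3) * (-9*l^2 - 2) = 27*l^5 - 9*l^4 + 42*l^3 - 29*l^2 + 8*l - 6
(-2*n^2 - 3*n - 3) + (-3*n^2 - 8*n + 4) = -5*n^2 - 11*n + 1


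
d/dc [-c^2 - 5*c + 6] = -2*c - 5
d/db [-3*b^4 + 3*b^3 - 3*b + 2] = -12*b^3 + 9*b^2 - 3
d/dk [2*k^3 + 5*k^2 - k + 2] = 6*k^2 + 10*k - 1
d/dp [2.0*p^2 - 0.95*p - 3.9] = 4.0*p - 0.95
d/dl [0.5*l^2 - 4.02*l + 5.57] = 1.0*l - 4.02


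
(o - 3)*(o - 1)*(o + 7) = o^3 + 3*o^2 - 25*o + 21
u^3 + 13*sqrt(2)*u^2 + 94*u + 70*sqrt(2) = (u + sqrt(2))*(u + 5*sqrt(2))*(u + 7*sqrt(2))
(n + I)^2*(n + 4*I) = n^3 + 6*I*n^2 - 9*n - 4*I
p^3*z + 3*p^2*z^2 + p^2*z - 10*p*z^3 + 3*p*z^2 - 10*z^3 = (p - 2*z)*(p + 5*z)*(p*z + z)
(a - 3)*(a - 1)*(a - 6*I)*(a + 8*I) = a^4 - 4*a^3 + 2*I*a^3 + 51*a^2 - 8*I*a^2 - 192*a + 6*I*a + 144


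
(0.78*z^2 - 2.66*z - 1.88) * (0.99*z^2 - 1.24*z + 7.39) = 0.7722*z^4 - 3.6006*z^3 + 7.2014*z^2 - 17.3262*z - 13.8932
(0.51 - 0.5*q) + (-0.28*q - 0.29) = 0.22 - 0.78*q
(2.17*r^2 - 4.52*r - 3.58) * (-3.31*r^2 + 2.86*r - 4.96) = -7.1827*r^4 + 21.1674*r^3 - 11.8406*r^2 + 12.1804*r + 17.7568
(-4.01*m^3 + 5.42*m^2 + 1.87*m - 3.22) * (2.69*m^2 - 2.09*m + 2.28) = -10.7869*m^5 + 22.9607*m^4 - 15.4403*m^3 - 0.212500000000002*m^2 + 10.9934*m - 7.3416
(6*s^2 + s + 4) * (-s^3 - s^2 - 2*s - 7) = -6*s^5 - 7*s^4 - 17*s^3 - 48*s^2 - 15*s - 28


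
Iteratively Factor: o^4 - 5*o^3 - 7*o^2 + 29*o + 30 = (o - 5)*(o^3 - 7*o - 6) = (o - 5)*(o + 1)*(o^2 - o - 6) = (o - 5)*(o - 3)*(o + 1)*(o + 2)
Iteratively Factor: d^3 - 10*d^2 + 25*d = (d - 5)*(d^2 - 5*d) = d*(d - 5)*(d - 5)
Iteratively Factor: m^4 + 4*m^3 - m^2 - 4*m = (m + 4)*(m^3 - m) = m*(m + 4)*(m^2 - 1) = m*(m + 1)*(m + 4)*(m - 1)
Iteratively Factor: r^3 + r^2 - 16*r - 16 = (r + 1)*(r^2 - 16) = (r + 1)*(r + 4)*(r - 4)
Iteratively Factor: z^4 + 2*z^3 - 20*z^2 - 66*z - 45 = (z + 3)*(z^3 - z^2 - 17*z - 15) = (z + 3)^2*(z^2 - 4*z - 5) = (z + 1)*(z + 3)^2*(z - 5)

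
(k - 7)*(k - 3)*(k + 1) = k^3 - 9*k^2 + 11*k + 21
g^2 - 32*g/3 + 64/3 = (g - 8)*(g - 8/3)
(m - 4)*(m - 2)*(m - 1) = m^3 - 7*m^2 + 14*m - 8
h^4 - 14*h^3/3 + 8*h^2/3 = h^2*(h - 4)*(h - 2/3)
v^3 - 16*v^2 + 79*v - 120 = (v - 8)*(v - 5)*(v - 3)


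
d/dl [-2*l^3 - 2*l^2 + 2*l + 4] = -6*l^2 - 4*l + 2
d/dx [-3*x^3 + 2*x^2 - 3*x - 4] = -9*x^2 + 4*x - 3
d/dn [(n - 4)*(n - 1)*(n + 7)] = 3*n^2 + 4*n - 31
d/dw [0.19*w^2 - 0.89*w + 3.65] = 0.38*w - 0.89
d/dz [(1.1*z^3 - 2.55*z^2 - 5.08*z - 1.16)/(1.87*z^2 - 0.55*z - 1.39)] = (2.057*z^4 - 1.21*z^3 + 6.3151*z^2 + 11.4274*z + 6.4232)/(3.4969*z^4 - 2.057*z^3 - 4.8961*z^2 + 1.529*z + 1.9321)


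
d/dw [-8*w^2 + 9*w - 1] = 9 - 16*w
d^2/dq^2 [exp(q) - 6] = exp(q)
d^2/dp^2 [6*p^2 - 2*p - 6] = 12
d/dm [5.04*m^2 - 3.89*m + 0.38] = 10.08*m - 3.89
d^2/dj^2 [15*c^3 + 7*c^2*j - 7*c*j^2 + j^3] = -14*c + 6*j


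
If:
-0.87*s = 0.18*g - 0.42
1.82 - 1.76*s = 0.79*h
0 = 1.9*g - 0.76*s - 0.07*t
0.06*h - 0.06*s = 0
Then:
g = -1.12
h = 0.71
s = 0.71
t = -38.05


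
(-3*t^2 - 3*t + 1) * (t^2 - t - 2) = -3*t^4 + 10*t^2 + 5*t - 2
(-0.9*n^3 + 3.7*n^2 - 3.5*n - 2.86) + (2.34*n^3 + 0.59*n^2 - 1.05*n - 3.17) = 1.44*n^3 + 4.29*n^2 - 4.55*n - 6.03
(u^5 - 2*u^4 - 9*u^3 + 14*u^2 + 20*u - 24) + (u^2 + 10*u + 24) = u^5 - 2*u^4 - 9*u^3 + 15*u^2 + 30*u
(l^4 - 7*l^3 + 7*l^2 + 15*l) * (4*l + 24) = 4*l^5 - 4*l^4 - 140*l^3 + 228*l^2 + 360*l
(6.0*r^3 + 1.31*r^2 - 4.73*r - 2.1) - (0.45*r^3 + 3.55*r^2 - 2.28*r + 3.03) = 5.55*r^3 - 2.24*r^2 - 2.45*r - 5.13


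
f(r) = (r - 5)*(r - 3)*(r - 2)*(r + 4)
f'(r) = (r - 5)*(r - 3)*(r - 2) + (r - 5)*(r - 3)*(r + 4) + (r - 5)*(r - 2)*(r + 4) + (r - 3)*(r - 2)*(r + 4)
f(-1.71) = -268.51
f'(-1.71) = 52.15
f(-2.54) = -276.88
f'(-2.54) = -41.96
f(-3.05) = -233.65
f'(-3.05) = -132.04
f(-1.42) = -250.38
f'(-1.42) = 71.81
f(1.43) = -17.35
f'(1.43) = 43.15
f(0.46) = -79.20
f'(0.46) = 82.30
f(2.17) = 2.46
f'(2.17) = 11.05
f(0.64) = -64.93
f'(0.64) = 76.16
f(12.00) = 10080.00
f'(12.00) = 4198.00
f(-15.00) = 67320.00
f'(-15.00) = -17186.00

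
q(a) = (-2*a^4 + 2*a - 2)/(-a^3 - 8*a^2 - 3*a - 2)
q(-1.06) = 1.00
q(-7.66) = -6699.99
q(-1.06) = 1.00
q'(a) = (2 - 8*a^3)/(-a^3 - 8*a^2 - 3*a - 2) + (3*a^2 + 16*a + 3)*(-2*a^4 + 2*a - 2)/(-a^3 - 8*a^2 - 3*a - 2)^2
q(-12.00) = -68.03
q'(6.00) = 1.35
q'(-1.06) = -0.14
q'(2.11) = 0.71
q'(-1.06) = -0.14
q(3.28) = 1.70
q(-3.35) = 5.90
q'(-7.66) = -363710.34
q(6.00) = 4.93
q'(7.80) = 1.49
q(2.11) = 0.70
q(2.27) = 0.82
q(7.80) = 7.49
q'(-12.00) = -4.43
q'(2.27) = 0.76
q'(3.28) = 0.98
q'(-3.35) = -4.59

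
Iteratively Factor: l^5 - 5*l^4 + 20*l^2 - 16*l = (l)*(l^4 - 5*l^3 + 20*l - 16) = l*(l + 2)*(l^3 - 7*l^2 + 14*l - 8) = l*(l - 2)*(l + 2)*(l^2 - 5*l + 4) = l*(l - 2)*(l - 1)*(l + 2)*(l - 4)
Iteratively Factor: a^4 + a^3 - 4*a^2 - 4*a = (a + 2)*(a^3 - a^2 - 2*a) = (a - 2)*(a + 2)*(a^2 + a) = (a - 2)*(a + 1)*(a + 2)*(a)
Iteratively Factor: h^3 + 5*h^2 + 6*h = (h)*(h^2 + 5*h + 6) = h*(h + 2)*(h + 3)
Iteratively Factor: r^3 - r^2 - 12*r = (r + 3)*(r^2 - 4*r) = r*(r + 3)*(r - 4)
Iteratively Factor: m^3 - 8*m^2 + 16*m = (m - 4)*(m^2 - 4*m) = m*(m - 4)*(m - 4)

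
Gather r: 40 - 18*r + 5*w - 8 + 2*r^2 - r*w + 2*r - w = 2*r^2 + r*(-w - 16) + 4*w + 32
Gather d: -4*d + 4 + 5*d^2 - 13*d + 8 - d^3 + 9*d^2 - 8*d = -d^3 + 14*d^2 - 25*d + 12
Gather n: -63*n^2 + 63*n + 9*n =-63*n^2 + 72*n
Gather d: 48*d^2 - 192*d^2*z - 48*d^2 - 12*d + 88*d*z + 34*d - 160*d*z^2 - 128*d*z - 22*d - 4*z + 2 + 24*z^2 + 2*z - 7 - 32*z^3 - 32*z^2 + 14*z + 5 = -192*d^2*z + d*(-160*z^2 - 40*z) - 32*z^3 - 8*z^2 + 12*z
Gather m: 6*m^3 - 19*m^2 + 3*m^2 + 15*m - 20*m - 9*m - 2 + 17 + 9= 6*m^3 - 16*m^2 - 14*m + 24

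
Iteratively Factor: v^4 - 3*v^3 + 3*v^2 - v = (v - 1)*(v^3 - 2*v^2 + v) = v*(v - 1)*(v^2 - 2*v + 1) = v*(v - 1)^2*(v - 1)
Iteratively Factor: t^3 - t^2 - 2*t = (t)*(t^2 - t - 2) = t*(t - 2)*(t + 1)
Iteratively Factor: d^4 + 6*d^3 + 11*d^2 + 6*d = (d + 2)*(d^3 + 4*d^2 + 3*d) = (d + 1)*(d + 2)*(d^2 + 3*d) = (d + 1)*(d + 2)*(d + 3)*(d)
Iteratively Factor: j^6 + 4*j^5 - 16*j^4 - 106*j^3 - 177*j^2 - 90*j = (j + 2)*(j^5 + 2*j^4 - 20*j^3 - 66*j^2 - 45*j) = (j + 1)*(j + 2)*(j^4 + j^3 - 21*j^2 - 45*j) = (j + 1)*(j + 2)*(j + 3)*(j^3 - 2*j^2 - 15*j) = j*(j + 1)*(j + 2)*(j + 3)*(j^2 - 2*j - 15) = j*(j + 1)*(j + 2)*(j + 3)^2*(j - 5)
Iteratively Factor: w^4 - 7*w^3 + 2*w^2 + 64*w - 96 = (w - 4)*(w^3 - 3*w^2 - 10*w + 24) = (w - 4)*(w - 2)*(w^2 - w - 12) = (w - 4)^2*(w - 2)*(w + 3)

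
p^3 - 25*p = p*(p - 5)*(p + 5)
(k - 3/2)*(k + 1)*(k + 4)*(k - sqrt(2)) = k^4 - sqrt(2)*k^3 + 7*k^3/2 - 7*sqrt(2)*k^2/2 - 7*k^2/2 - 6*k + 7*sqrt(2)*k/2 + 6*sqrt(2)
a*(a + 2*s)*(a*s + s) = a^3*s + 2*a^2*s^2 + a^2*s + 2*a*s^2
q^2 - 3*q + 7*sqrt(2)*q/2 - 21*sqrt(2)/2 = (q - 3)*(q + 7*sqrt(2)/2)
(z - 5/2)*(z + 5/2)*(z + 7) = z^3 + 7*z^2 - 25*z/4 - 175/4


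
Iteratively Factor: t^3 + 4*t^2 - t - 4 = (t - 1)*(t^2 + 5*t + 4) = (t - 1)*(t + 4)*(t + 1)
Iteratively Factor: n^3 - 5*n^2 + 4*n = (n - 1)*(n^2 - 4*n) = n*(n - 1)*(n - 4)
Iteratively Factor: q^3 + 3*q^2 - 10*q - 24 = (q + 4)*(q^2 - q - 6) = (q + 2)*(q + 4)*(q - 3)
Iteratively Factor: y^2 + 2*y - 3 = (y + 3)*(y - 1)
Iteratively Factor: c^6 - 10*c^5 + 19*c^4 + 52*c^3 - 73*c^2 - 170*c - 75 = (c + 1)*(c^5 - 11*c^4 + 30*c^3 + 22*c^2 - 95*c - 75) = (c - 5)*(c + 1)*(c^4 - 6*c^3 + 22*c + 15) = (c - 5)*(c + 1)^2*(c^3 - 7*c^2 + 7*c + 15) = (c - 5)*(c - 3)*(c + 1)^2*(c^2 - 4*c - 5) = (c - 5)^2*(c - 3)*(c + 1)^2*(c + 1)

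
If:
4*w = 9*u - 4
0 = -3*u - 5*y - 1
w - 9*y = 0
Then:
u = -16/153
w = -21/17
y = -7/51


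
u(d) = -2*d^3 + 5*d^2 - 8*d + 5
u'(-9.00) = -584.00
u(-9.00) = 1940.00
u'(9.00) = -404.00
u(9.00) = -1120.00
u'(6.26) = -180.53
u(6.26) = -339.77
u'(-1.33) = -31.91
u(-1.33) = 29.19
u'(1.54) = -6.83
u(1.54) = -2.77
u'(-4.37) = -166.28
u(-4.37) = 302.35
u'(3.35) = -41.84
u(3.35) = -40.88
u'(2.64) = -23.42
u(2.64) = -18.07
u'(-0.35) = -12.24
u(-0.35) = 8.50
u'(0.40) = -4.96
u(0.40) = 2.47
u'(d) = -6*d^2 + 10*d - 8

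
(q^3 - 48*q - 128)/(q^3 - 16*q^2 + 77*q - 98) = (q^3 - 48*q - 128)/(q^3 - 16*q^2 + 77*q - 98)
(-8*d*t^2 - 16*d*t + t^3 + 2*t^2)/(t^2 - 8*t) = (-8*d*t - 16*d + t^2 + 2*t)/(t - 8)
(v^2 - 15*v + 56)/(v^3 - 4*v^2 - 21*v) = (v - 8)/(v*(v + 3))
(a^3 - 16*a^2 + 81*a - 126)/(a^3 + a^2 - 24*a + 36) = (a^2 - 13*a + 42)/(a^2 + 4*a - 12)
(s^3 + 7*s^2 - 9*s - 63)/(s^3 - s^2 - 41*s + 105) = (s + 3)/(s - 5)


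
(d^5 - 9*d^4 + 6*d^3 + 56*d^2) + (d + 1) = d^5 - 9*d^4 + 6*d^3 + 56*d^2 + d + 1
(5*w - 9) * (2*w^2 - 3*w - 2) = 10*w^3 - 33*w^2 + 17*w + 18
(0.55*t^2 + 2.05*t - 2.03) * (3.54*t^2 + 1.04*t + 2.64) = 1.947*t^4 + 7.829*t^3 - 3.6022*t^2 + 3.3008*t - 5.3592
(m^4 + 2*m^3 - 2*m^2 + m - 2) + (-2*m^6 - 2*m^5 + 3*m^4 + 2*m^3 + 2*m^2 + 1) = -2*m^6 - 2*m^5 + 4*m^4 + 4*m^3 + m - 1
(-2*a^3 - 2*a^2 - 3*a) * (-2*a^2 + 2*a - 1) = 4*a^5 + 4*a^3 - 4*a^2 + 3*a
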